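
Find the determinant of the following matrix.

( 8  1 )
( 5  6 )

det = 8·6 − 1·5 = 48 − 5 = 43

43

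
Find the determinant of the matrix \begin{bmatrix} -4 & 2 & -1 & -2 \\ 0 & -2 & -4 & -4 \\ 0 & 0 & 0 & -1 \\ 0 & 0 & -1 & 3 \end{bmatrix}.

The determinant is -8.

The matrix is block upper-triangular with a 2×2 block and a 2×2 block on the diagonal, so its determinant equals the product of the determinants of the diagonal blocks.
det of the 2×2 block = 8
det of the 2×2 block = -1
det = (8)·(-1) = -8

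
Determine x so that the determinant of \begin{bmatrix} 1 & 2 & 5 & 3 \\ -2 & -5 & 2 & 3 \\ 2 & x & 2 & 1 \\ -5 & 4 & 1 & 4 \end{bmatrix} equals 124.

Expanding along the row containing x, det(A) is linear in x: det(A) = (6)·x + (166).
Set (6)·x + (166) = 124  ⇒  (6)·x = -42  ⇒  x = -7.

x = -7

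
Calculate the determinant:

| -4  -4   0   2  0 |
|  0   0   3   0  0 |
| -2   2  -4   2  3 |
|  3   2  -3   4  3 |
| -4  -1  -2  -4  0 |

Expand along row 2 (it has 4 zeros):
  − (3) · M_23   where M_23 = det([-4 -4 2 0; -2 2 2 3; 3 2 4 3; -4 -1 -4 0]) = -198
det = (-1)·(3)·(-198) = 594

The determinant is 594.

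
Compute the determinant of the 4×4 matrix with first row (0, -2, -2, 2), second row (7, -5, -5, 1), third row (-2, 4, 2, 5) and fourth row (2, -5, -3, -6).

Expand along row 1 (it has 1 zero):
  − (-2) · M_12   where M_12 = det([7 -5 1; -2 2 5; 2 -3 -6]) = 33
  + (-2) · M_13   where M_13 = det([7 -5 1; -2 4 5; 2 -5 -6]) = 19
  − (2) · M_14   where M_14 = det([7 -5 -5; -2 4 2; 2 -5 -3]) = -14
det = (-1)·(-2)·(33) + (+1)·(-2)·(19) + (-1)·(2)·(-14) = 56

56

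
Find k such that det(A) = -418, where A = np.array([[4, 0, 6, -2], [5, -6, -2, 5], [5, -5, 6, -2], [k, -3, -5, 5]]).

Expanding along the row containing k, det(A) is linear in k: det(A) = (130)·k + (-158).
Set (130)·k + (-158) = -418  ⇒  (130)·k = -260  ⇒  k = -2.

-2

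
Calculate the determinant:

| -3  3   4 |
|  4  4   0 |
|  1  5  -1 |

Expand along column 3:
  + 4 · |4 4; 1 5| = 4·(20 − 4) = 64
  + (-1) · |-3 3; 4 4| = (-1)·(-12 − 12) = 24
Sum: (64) + (24) = 88

88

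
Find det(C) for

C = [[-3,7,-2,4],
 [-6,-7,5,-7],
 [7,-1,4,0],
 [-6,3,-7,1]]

det(C) = -468

Expand along row 3 (it has 1 zero):
  + (7) · M_31   where M_31 = det([7 -2 4; -7 5 -7; 3 -7 1]) = -144
  − (-1) · M_32   where M_32 = det([-3 -2 4; -6 5 -7; -6 -7 1]) = 324
  + (4) · M_33   where M_33 = det([-3 7 4; -6 -7 -7; -6 3 1]) = 54
det = (+1)·(7)·(-144) + (-1)·(-1)·(324) + (+1)·(4)·(54) = -468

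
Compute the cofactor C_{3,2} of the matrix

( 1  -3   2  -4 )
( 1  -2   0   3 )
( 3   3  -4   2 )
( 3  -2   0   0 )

Delete row 3 and column 2; the remaining 3×3 submatrix is [1 2 -4; 1 0 3; 3 0 0].
Its determinant is 18.
The cofactor carries sign (−1)^(3+2) = −1, so C_{3,2} = −(18) = -18.

-18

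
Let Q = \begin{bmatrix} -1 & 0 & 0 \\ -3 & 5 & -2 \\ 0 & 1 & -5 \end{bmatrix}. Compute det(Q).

The determinant is 23.

Expand along row 1:
  + (-1) · |5 -2; 1 -5| = (-1)·(-25 − (-2)) = 23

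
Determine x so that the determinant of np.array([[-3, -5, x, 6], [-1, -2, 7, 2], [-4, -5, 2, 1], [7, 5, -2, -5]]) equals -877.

Expanding along the column containing x, det(M) is linear in x: det(M) = (36)·x + (-661).
Set (36)·x + (-661) = -877  ⇒  (36)·x = -216  ⇒  x = -6.

x = -6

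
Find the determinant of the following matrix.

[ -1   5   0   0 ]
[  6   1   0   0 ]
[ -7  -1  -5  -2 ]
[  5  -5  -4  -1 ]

93

The matrix is block lower-triangular with a 2×2 block and a 2×2 block on the diagonal, so its determinant equals the product of the determinants of the diagonal blocks.
det of the 2×2 block = -31
det of the 2×2 block = -3
det = (-31)·(-3) = 93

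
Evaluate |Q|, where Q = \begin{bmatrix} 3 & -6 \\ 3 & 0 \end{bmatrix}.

det(Q) = 3·0 − (-6)·3 = 0 − (-18) = 18

18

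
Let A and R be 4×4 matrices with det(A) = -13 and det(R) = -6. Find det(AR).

The determinant is 78.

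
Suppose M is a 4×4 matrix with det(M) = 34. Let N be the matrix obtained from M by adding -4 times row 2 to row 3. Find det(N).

34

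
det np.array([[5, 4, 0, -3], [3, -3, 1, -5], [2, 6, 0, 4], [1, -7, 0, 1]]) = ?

-238

Expand along column 3 (it has 3 zeros):
  − (1) · M_23   where M_23 = det([5 4 -3; 2 6 4; 1 -7 1]) = 238
det = (-1)·(1)·(238) = -238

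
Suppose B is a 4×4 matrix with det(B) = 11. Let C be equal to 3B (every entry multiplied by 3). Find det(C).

For a 4×4 matrix, det(3B) = 3^4·det(B) = 81·det(B).
det(C) = (81)·(11) = 891

891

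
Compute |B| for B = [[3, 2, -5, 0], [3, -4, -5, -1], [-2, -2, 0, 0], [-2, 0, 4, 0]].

det(B) = -12

Expand along column 4 (it has 3 zeros):
  + (-1) · M_24   where M_24 = det([3 2 -5; -2 -2 0; -2 0 4]) = 12
det = (+1)·(-1)·(12) = -12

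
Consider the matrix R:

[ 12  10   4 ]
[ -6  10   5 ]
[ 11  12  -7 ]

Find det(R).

det(R) = -2158

Expand along column 1:
  + 12 · |10 5; 12 -7| = 12·(-70 − 60) = -1560
  − (-6) · |10 4; 12 -7| = −(-6)·(-70 − 48) = -708
  + 11 · |10 4; 10 5| = 11·(50 − 40) = 110
Sum: (-1560) + (-708) + (110) = -2158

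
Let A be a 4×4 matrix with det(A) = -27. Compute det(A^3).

-19683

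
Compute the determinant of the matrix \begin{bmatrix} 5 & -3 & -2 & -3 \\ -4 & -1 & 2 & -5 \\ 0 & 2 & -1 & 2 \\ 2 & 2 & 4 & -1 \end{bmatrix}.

Expand along row 3 (it has 1 zero):
  − (2) · M_32   where M_32 = det([5 -2 -3; -4 2 -5; 2 4 -1]) = 178
  + (-1) · M_33   where M_33 = det([5 -3 -3; -4 -1 -5; 2 2 -1]) = 115
  − (2) · M_34   where M_34 = det([5 -3 -2; -4 -1 2; 2 2 4]) = -88
det = (-1)·(2)·(178) + (+1)·(-1)·(115) + (-1)·(2)·(-88) = -295

The determinant is -295.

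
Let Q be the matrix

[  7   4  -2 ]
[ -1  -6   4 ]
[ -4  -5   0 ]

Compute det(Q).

114

Expand along row 3:
  + (-4) · |4 -2; -6 4| = (-4)·(16 − 12) = -16
  − (-5) · |7 -2; -1 4| = −(-5)·(28 − 2) = 130
Sum: (-16) + (130) = 114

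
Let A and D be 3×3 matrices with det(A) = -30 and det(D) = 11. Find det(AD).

det(AD) = -330

det(AD) = det(A)·det(D) = (-30)·(11) = -330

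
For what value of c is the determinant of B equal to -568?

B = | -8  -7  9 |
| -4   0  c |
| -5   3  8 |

c = -4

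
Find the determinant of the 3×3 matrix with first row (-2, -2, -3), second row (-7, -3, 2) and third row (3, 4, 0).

Expand along column 3:
  + (-3) · |-7 -3; 3 4| = (-3)·(-28 − (-9)) = 57
  − 2 · |-2 -2; 3 4| = −2·(-8 − (-6)) = 4
Sum: (57) + (4) = 61

The determinant is 61.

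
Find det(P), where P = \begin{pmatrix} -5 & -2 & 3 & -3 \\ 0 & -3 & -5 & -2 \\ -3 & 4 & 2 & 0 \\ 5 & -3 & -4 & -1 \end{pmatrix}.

det(P) = 268

Expand along row 2 (it has 1 zero):
  + (-3) · M_22   where M_22 = det([-5 3 -3; -3 2 0; 5 -4 -1]) = -5
  − (-5) · M_23   where M_23 = det([-5 -2 -3; -3 4 0; 5 -3 -1]) = 59
  + (-2) · M_24   where M_24 = det([-5 -2 3; -3 4 2; 5 -3 -4]) = 21
det = (+1)·(-3)·(-5) + (-1)·(-5)·(59) + (+1)·(-2)·(21) = 268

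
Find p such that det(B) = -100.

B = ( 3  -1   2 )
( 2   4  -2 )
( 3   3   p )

Expanding along the column containing p, det(B) is linear in p: det(B) = (14)·p + (12).
Set (14)·p + (12) = -100  ⇒  (14)·p = -112  ⇒  p = -8.

-8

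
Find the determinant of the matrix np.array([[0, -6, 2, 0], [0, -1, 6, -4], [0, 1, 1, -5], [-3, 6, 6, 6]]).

Expand along column 1 (it has 3 zeros):
  − (-3) · M_41   where M_41 = det([-6 2 0; -1 6 -4; 1 1 -5]) = 138
det = (-1)·(-3)·(138) = 414

414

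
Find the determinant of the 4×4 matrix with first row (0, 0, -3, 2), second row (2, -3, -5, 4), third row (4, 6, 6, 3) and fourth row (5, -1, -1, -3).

The determinant is 605.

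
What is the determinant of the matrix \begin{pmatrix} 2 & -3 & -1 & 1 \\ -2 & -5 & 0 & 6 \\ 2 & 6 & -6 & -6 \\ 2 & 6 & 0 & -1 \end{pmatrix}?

Expand along column 3 (it has 2 zeros):
  + (-1) · M_13   where M_13 = det([-2 -5 6; 2 6 -6; 2 6 -1]) = -10
  + (-6) · M_33   where M_33 = det([2 -3 1; -2 -5 6; 2 6 -1]) = -94
det = (+1)·(-1)·(-10) + (+1)·(-6)·(-94) = 574

The determinant is 574.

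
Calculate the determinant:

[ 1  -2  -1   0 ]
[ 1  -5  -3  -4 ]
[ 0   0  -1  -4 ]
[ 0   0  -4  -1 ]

The matrix is block upper-triangular with a 2×2 block and a 2×2 block on the diagonal, so its determinant equals the product of the determinants of the diagonal blocks.
det of the 2×2 block = -3
det of the 2×2 block = -15
det = (-3)·(-15) = 45

The determinant is 45.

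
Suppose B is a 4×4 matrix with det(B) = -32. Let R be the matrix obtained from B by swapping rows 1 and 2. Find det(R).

Swapping two rows multiplies the determinant by −1.
det(R) = (-1)·(-32) = 32

32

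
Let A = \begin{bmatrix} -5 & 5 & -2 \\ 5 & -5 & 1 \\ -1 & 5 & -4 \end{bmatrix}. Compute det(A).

The determinant is -20.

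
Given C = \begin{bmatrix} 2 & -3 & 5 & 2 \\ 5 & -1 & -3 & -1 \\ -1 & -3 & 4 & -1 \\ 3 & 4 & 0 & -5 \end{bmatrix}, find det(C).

Expand along row 4 (it has 1 zero):
  − (3) · M_41   where M_41 = det([-3 5 2; -1 -3 -1; -3 4 -1]) = -37
  + (4) · M_42   where M_42 = det([2 5 2; 5 -3 -1; -1 4 -1]) = 78
  + (-5) · M_44   where M_44 = det([2 -3 5; 5 -1 -3; -1 -3 4]) = -55
det = (-1)·(3)·(-37) + (+1)·(4)·(78) + (+1)·(-5)·(-55) = 698

|C| = 698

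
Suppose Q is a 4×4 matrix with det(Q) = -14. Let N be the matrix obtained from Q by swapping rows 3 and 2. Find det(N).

Swapping two rows multiplies the determinant by −1.
det(N) = (-1)·(-14) = 14

The determinant is 14.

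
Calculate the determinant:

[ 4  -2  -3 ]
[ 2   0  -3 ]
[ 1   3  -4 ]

Expand along column 2:
  − (-2) · |2 -3; 1 -4| = −(-2)·(-8 − (-3)) = -10
  − 3 · |4 -3; 2 -3| = −3·(-12 − (-6)) = 18
Sum: (-10) + (18) = 8

8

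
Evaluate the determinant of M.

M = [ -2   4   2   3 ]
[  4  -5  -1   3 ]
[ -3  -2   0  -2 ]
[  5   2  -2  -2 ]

det(M) = -30

Expand along row 3 (it has 1 zero):
  + (-3) · M_31   where M_31 = det([4 2 3; -5 -1 3; 2 -2 -2]) = 60
  − (-2) · M_32   where M_32 = det([-2 2 3; 4 -1 3; 5 -2 -2]) = 21
  − (-2) · M_34   where M_34 = det([-2 4 2; 4 -5 -1; 5 2 -2]) = 54
det = (+1)·(-3)·(60) + (-1)·(-2)·(21) + (-1)·(-2)·(54) = -30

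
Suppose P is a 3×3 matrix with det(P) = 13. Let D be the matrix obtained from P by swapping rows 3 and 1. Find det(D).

|D| = -13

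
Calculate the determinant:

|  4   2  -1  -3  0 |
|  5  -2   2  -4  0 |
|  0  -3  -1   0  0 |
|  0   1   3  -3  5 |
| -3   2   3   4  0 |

Expand along column 5 (it has 4 zeros):
  − (5) · M_45   where M_45 = det([4 2 -1 -3; 5 -2 2 -4; 0 -3 -1 0; -3 2 3 4]) = 103
det = (-1)·(5)·(103) = -515

-515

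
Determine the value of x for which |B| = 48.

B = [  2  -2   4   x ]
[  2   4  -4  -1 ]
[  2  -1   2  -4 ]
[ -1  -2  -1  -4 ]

Expanding along the row containing x, det(B) is linear in x: det(B) = (-30)·x + (-102).
Set (-30)·x + (-102) = 48  ⇒  (-30)·x = 150  ⇒  x = -5.

x = -5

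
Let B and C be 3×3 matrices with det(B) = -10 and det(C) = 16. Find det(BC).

-160

det(BC) = det(B)·det(C) = (-10)·(16) = -160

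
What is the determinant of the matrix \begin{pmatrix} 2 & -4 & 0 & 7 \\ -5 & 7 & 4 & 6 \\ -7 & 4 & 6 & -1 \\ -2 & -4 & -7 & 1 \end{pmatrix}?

The determinant is 3407.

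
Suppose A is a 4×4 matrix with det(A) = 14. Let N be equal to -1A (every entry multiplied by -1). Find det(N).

det(N) = 14

For a 4×4 matrix, det(-1A) = (-1)^4·det(A) = 1·det(A).
det(N) = (1)·(14) = 14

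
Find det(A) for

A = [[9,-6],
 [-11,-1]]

det(A) = 9·(-1) − (-6)·(-11) = -9 − 66 = -75

-75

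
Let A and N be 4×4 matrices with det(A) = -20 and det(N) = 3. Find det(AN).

det(AN) = det(A)·det(N) = (-20)·(3) = -60

The determinant is -60.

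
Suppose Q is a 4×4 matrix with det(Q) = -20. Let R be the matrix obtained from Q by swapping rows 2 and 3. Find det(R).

Swapping two rows multiplies the determinant by −1.
det(R) = (-1)·(-20) = 20

det(R) = 20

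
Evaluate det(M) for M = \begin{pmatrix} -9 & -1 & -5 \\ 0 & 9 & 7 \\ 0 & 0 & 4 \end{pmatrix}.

det(M) = -324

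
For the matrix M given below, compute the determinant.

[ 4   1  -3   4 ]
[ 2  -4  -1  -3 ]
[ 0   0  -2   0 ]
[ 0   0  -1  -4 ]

M is block upper-triangular with a 2×2 block and a 2×2 block on the diagonal, so its determinant equals the product of the determinants of the diagonal blocks.
det of the 2×2 block = -18
det of the 2×2 block = 8
det = (-18)·(8) = -144

-144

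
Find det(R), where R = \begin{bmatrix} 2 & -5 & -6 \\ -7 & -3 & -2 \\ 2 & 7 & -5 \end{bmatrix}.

The determinant is 511.

Expand along column 1:
  + 2 · |-3 -2; 7 -5| = 2·(15 − (-14)) = 58
  − (-7) · |-5 -6; 7 -5| = −(-7)·(25 − (-42)) = 469
  + 2 · |-5 -6; -3 -2| = 2·(10 − 18) = -16
Sum: (58) + (469) + (-16) = 511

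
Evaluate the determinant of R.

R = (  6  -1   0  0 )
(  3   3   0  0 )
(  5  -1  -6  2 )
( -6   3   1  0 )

The determinant is -42.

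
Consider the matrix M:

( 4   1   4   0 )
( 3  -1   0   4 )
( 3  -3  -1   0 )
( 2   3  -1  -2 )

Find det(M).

Expand along column 4 (it has 2 zeros):
  + (4) · M_24   where M_24 = det([4 1 4; 3 -3 -1; 2 3 -1]) = 85
  + (-2) · M_44   where M_44 = det([4 1 4; 3 -1 0; 3 -3 -1]) = -17
det = (+1)·(4)·(85) + (+1)·(-2)·(-17) = 374

374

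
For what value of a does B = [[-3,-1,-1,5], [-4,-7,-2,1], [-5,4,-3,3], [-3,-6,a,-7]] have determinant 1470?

a = 5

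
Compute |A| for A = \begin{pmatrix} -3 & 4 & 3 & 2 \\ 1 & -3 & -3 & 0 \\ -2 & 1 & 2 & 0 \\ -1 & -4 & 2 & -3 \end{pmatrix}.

Expand along column 4 (it has 2 zeros):
  − (2) · M_14   where M_14 = det([1 -3 -3; -2 1 2; -1 -4 2]) = -23
  + (-3) · M_44   where M_44 = det([-3 4 3; 1 -3 -3; -2 1 2]) = 10
det = (-1)·(2)·(-23) + (+1)·(-3)·(10) = 16

16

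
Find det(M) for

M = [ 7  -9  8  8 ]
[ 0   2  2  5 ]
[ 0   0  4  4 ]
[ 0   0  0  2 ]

112

M is upper triangular, so det(M) is the product of the diagonal entries:
det = (7) · (2) · (4) · (2) = 112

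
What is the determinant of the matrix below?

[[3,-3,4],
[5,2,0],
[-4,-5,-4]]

Expand along row 2:
  − 5 · |-3 4; -5 -4| = −5·(12 − (-20)) = -160
  + 2 · |3 4; -4 -4| = 2·(-12 − (-16)) = 8
Sum: (-160) + (8) = -152

-152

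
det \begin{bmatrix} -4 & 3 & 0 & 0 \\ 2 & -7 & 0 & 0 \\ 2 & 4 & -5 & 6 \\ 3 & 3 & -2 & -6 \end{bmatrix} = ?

The matrix is block lower-triangular with a 2×2 block and a 2×2 block on the diagonal, so its determinant equals the product of the determinants of the diagonal blocks.
det of the 2×2 block = 22
det of the 2×2 block = 42
det = (22)·(42) = 924

924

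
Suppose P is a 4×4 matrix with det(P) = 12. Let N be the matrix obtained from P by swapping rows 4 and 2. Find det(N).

det(N) = -12

Swapping two rows multiplies the determinant by −1.
det(N) = (-1)·(12) = -12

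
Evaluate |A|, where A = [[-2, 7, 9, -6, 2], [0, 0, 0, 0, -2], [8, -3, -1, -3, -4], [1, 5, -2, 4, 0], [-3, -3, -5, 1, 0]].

Expand along row 2 (it has 4 zeros):
  − (-2) · M_25   where M_25 = det([-2 7 9 -6; 8 -3 -1 -3; 1 5 -2 4; -3 -3 -5 1]) = -1949
det = (-1)·(-2)·(-1949) = -3898

-3898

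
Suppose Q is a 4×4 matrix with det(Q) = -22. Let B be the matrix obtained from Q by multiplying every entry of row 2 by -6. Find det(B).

132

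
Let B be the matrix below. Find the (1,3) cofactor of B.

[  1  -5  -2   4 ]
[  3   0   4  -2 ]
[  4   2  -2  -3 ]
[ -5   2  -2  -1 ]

Delete row 1 and column 3; the remaining 3×3 submatrix is [3 0 -2; 4 2 -3; -5 2 -1].
Its determinant is -24.
The cofactor carries sign (−1)^(1+3) = +1, so C_{1,3} = +(-24) = -24.

-24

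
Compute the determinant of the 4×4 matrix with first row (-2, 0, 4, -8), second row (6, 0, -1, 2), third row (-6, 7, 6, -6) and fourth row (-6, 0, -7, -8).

The determinant is -3388.

Expand along column 2 (it has 3 zeros):
  − (7) · M_32   where M_32 = det([-2 4 -8; 6 -1 2; -6 -7 -8]) = 484
det = (-1)·(7)·(484) = -3388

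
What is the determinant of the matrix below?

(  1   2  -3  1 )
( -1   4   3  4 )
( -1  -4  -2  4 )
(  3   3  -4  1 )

The determinant is -215.

Expand along row 1:
  + (1) · M_11   where M_11 = det([4 3 4; -4 -2 4; 3 -4 1]) = 192
  − (2) · M_12   where M_12 = det([-1 3 4; -1 -2 4; 3 -4 1]) = 65
  + (-3) · M_13   where M_13 = det([-1 4 4; -1 -4 4; 3 3 1]) = 104
  − (1) · M_14   where M_14 = det([-1 4 3; -1 -4 -2; 3 3 -4]) = -35
det = (+1)·(1)·(192) + (-1)·(2)·(65) + (+1)·(-3)·(104) + (-1)·(1)·(-35) = -215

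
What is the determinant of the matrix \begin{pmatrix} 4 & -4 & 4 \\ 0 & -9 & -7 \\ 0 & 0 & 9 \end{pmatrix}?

The matrix is upper triangular, so the determinant is the product of the diagonal entries:
det = (4) · (-9) · (9) = -324

-324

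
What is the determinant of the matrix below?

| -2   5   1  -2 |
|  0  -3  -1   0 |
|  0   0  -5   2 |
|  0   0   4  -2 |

The matrix is block upper-triangular with a 2×2 block and a 2×2 block on the diagonal, so its determinant equals the product of the determinants of the diagonal blocks.
det of the 2×2 block = 6
det of the 2×2 block = 2
det = (6)·(2) = 12

12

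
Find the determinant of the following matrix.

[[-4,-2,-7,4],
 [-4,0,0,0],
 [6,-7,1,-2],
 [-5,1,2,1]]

The determinant is -420.

Expand along row 2 (it has 3 zeros):
  − (-4) · M_21   where M_21 = det([-2 -7 4; -7 1 -2; 1 2 1]) = -105
det = (-1)·(-4)·(-105) = -420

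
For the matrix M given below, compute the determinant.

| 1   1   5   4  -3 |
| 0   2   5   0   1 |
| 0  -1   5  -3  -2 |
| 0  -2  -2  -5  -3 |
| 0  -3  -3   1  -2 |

36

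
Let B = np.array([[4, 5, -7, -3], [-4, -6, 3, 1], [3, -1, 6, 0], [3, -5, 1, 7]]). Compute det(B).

det(B) = -1298

Expand along row 3 (it has 1 zero):
  + (3) · M_31   where M_31 = det([5 -7 -3; -6 3 1; -5 1 7]) = -186
  − (-1) · M_32   where M_32 = det([4 -7 -3; -4 3 1; 3 1 7]) = -98
  + (6) · M_33   where M_33 = det([4 5 -3; -4 -6 1; 3 -5 7]) = -107
det = (+1)·(3)·(-186) + (-1)·(-1)·(-98) + (+1)·(6)·(-107) = -1298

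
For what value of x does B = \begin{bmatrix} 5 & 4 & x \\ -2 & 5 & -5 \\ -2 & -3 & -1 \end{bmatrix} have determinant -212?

Expanding along the column containing x, det(B) is linear in x: det(B) = (16)·x + (-68).
Set (16)·x + (-68) = -212  ⇒  (16)·x = -144  ⇒  x = -9.

-9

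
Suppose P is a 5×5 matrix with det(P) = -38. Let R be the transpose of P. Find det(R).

det(Pᵀ) = det(P).
det(R) = (1)·(-38) = -38

-38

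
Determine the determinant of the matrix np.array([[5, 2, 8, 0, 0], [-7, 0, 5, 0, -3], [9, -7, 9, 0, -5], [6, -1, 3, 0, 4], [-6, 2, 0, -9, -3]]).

Expand along column 4 (it has 4 zeros):
  − (-9) · M_54   where M_54 = det([5 2 8 0; -7 0 5 -3; 9 -7 9 -5; 6 -1 3 4]) = 3273
det = (-1)·(-9)·(3273) = 29457

The determinant is 29457.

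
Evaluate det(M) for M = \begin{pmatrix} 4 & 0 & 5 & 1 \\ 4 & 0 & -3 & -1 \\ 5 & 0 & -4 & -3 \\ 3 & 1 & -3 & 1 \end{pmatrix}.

54

Expand along column 2 (it has 3 zeros):
  + (1) · M_42   where M_42 = det([4 5 1; 4 -3 -1; 5 -4 -3]) = 54
det = (+1)·(1)·(54) = 54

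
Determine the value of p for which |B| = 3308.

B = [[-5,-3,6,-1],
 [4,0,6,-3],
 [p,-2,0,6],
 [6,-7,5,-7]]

Expanding along the column containing p, det(B) is linear in p: det(B) = (165)·p + (2978).
Set (165)·p + (2978) = 3308  ⇒  (165)·p = 330  ⇒  p = 2.

p = 2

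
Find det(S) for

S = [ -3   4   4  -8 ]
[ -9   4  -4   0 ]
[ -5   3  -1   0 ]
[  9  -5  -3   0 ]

Expand along column 4 (it has 3 zeros):
  − (-8) · M_14   where M_14 = det([-9 4 -4; -5 3 -1; 9 -5 -3]) = 38
det = (-1)·(-8)·(38) = 304

det(S) = 304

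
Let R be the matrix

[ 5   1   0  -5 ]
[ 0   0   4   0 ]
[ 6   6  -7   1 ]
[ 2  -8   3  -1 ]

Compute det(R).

Expand along row 2 (it has 3 zeros):
  − (4) · M_23   where M_23 = det([5 1 -5; 6 6 1; 2 -8 -1]) = 318
det = (-1)·(4)·(318) = -1272

-1272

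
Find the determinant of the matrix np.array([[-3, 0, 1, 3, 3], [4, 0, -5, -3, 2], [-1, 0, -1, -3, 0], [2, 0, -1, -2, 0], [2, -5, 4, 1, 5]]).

Expand along column 2 (it has 4 zeros):
  − (-5) · M_52   where M_52 = det([-3 1 3 3; 4 -5 -3 2; -1 -1 -3 0; 2 -1 -2 0]) = -73
det = (-1)·(-5)·(-73) = -365

The determinant is -365.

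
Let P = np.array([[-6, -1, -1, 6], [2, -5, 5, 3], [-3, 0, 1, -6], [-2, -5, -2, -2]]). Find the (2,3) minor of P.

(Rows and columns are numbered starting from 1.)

The minor is 264.

Delete row 2 and column 3; the remaining 3×3 submatrix is [-6 -1 6; -3 0 -6; -2 -5 -2].
Its determinant is 264.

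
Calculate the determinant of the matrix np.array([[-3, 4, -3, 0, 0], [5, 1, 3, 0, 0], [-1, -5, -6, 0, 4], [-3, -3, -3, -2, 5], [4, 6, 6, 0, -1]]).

Expand along column 4 (it has 4 zeros):
  + (-2) · M_44   where M_44 = det([-3 4 -3 0; 5 1 3 0; -1 -5 -6 4; 4 6 6 -1]) = 303
det = (+1)·(-2)·(303) = -606

-606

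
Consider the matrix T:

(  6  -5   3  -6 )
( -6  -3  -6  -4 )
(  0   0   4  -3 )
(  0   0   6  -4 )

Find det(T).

det(T) = -96

T is block upper-triangular with a 2×2 block and a 2×2 block on the diagonal, so its determinant equals the product of the determinants of the diagonal blocks.
det of the 2×2 block = -48
det of the 2×2 block = 2
det = (-48)·(2) = -96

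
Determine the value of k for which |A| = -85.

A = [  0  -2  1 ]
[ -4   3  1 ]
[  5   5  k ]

5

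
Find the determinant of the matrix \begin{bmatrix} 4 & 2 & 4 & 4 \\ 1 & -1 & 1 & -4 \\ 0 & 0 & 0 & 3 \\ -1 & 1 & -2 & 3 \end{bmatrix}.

Expand along row 3 (it has 3 zeros):
  − (3) · M_34   where M_34 = det([4 2 4; 1 -1 1; -1 1 -2]) = 6
det = (-1)·(3)·(6) = -18

-18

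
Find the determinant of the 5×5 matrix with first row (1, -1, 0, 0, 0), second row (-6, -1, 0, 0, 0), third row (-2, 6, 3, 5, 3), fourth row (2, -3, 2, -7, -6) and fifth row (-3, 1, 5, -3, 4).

1687

The matrix is block lower-triangular with a 2×2 block and a 3×3 block on the diagonal, so its determinant equals the product of the determinants of the diagonal blocks.
det of the 2×2 block = -7
det of the 3×3 block = -241
det = (-7)·(-241) = 1687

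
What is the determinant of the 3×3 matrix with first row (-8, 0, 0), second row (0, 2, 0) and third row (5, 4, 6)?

The matrix is lower triangular, so the determinant is the product of the diagonal entries:
det = (-8) · (2) · (6) = -96

-96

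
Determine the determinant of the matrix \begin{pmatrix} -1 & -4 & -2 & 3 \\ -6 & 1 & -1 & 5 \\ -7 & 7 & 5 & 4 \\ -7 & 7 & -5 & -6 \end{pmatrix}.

600

Expand along row 1:
  + (-1) · M_11   where M_11 = det([1 -1 5; 7 5 4; 7 -5 -6]) = -430
  − (-4) · M_12   where M_12 = det([-6 -1 5; -7 5 4; -7 -5 -6]) = 480
  + (-2) · M_13   where M_13 = det([-6 1 5; -7 7 4; -7 7 -6]) = 350
  − (3) · M_14   where M_14 = det([-6 1 -1; -7 7 5; -7 7 -5]) = 350
det = (+1)·(-1)·(-430) + (-1)·(-4)·(480) + (+1)·(-2)·(350) + (-1)·(3)·(350) = 600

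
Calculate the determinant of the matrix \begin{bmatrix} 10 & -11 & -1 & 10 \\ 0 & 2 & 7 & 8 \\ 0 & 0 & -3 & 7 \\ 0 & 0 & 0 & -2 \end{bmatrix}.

120

The matrix is upper triangular, so the determinant is the product of the diagonal entries:
det = (10) · (2) · (-3) · (-2) = 120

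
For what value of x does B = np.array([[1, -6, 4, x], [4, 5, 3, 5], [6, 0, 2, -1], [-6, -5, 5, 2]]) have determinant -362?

x = -4

Expanding along the row containing x, det(B) is linear in x: det(B) = (260)·x + (678).
Set (260)·x + (678) = -362  ⇒  (260)·x = -1040  ⇒  x = -4.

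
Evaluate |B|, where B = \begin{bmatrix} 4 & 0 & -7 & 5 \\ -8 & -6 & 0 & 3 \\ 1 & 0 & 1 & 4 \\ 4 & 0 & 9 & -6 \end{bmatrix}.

1782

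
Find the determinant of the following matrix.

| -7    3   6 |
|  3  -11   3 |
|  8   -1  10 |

The determinant is 1241.

Expand along column 1:
  + (-7) · |-11 3; -1 10| = (-7)·(-110 − (-3)) = 749
  − 3 · |3 6; -1 10| = −3·(30 − (-6)) = -108
  + 8 · |3 6; -11 3| = 8·(9 − (-66)) = 600
Sum: (749) + (-108) + (600) = 1241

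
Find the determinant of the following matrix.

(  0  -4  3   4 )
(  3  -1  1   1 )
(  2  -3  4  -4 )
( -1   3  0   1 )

Expand along row 1 (it has 1 zero):
  − (-4) · M_12   where M_12 = det([3 1 1; 2 4 -4; -1 0 1]) = 18
  + (3) · M_13   where M_13 = det([3 -1 1; 2 -3 -4; -1 3 1]) = 28
  − (4) · M_14   where M_14 = det([3 -1 1; 2 -3 4; -1 3 0]) = -29
det = (-1)·(-4)·(18) + (+1)·(3)·(28) + (-1)·(4)·(-29) = 272

272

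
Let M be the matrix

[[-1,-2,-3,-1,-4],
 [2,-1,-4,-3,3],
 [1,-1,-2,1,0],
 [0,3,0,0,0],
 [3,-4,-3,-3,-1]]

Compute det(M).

The determinant is -525.

Expand along row 4 (it has 4 zeros):
  + (3) · M_42   where M_42 = det([-1 -3 -1 -4; 2 -4 -3 3; 1 -2 1 0; 3 -3 -3 -1]) = -175
det = (+1)·(3)·(-175) = -525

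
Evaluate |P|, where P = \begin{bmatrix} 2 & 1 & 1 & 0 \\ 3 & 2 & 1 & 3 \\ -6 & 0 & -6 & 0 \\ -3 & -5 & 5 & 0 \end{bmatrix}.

Expand along column 4 (it has 3 zeros):
  + (3) · M_24   where M_24 = det([2 1 1; -6 0 -6; -3 -5 5]) = 18
det = (+1)·(3)·(18) = 54

|P| = 54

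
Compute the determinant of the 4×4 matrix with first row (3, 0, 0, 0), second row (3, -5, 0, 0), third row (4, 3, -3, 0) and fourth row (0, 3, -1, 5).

225

The matrix is lower triangular, so the determinant is the product of the diagonal entries:
det = (3) · (-5) · (-3) · (5) = 225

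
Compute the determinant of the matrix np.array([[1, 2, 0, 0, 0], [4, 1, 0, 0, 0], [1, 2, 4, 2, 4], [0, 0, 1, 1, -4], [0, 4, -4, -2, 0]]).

The matrix is block lower-triangular with a 2×2 block and a 3×3 block on the diagonal, so its determinant equals the product of the determinants of the diagonal blocks.
det of the 2×2 block = -7
det of the 3×3 block = 8
det = (-7)·(8) = -56

-56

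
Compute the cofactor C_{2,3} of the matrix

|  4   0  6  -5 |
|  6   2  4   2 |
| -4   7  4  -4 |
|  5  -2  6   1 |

Delete row 2 and column 3; the remaining 3×3 submatrix is [4 0 -5; -4 7 -4; 5 -2 1].
Its determinant is 131.
The cofactor carries sign (−1)^(2+3) = −1, so C_{2,3} = −(131) = -131.

-131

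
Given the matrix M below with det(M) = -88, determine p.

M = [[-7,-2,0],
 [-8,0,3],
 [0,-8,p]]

p = -5

Expanding along the column containing p, det(M) is linear in p: det(M) = (-16)·p + (-168).
Set (-16)·p + (-168) = -88  ⇒  (-16)·p = 80  ⇒  p = -5.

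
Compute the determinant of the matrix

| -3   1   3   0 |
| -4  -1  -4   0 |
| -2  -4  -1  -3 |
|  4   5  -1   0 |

-393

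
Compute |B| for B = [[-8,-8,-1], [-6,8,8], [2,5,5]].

The determinant is -322.

Expand along row 1:
  + (-8) · |8 8; 5 5| = (-8)·(40 − 40) = 0
  − (-8) · |-6 8; 2 5| = −(-8)·(-30 − 16) = -368
  + (-1) · |-6 8; 2 5| = (-1)·(-30 − 16) = 46
Sum: (0) + (-368) + (46) = -322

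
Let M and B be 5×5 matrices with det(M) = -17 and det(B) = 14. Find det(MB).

det(MB) = -238

det(MB) = det(M)·det(B) = (-17)·(14) = -238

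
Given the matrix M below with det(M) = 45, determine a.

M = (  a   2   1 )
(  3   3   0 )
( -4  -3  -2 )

-5

Expanding along the row containing a, det(M) is linear in a: det(M) = (-6)·a + (15).
Set (-6)·a + (15) = 45  ⇒  (-6)·a = 30  ⇒  a = -5.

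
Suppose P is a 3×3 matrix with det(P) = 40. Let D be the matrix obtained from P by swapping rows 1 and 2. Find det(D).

Swapping two rows multiplies the determinant by −1.
det(D) = (-1)·(40) = -40

-40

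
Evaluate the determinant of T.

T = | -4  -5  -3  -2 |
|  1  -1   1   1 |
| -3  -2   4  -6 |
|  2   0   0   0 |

det(T) = -156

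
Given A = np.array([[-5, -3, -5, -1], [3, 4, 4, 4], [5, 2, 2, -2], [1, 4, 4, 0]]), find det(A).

Expand along row 4 (it has 1 zero):
  − (1) · M_41   where M_41 = det([-3 -5 -1; 4 4 4; 2 2 -2]) = -32
  + (4) · M_42   where M_42 = det([-5 -5 -1; 3 4 4; 5 2 -2]) = -36
  − (4) · M_43   where M_43 = det([-5 -3 -1; 3 4 4; 5 2 -2]) = 16
det = (-1)·(1)·(-32) + (+1)·(4)·(-36) + (-1)·(4)·(16) = -176

-176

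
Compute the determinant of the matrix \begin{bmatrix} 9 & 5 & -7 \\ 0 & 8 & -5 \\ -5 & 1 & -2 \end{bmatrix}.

-254

Expand along column 1:
  + 9 · |8 -5; 1 -2| = 9·(-16 − (-5)) = -99
  + (-5) · |5 -7; 8 -5| = (-5)·(-25 − (-56)) = -155
Sum: (-99) + (-155) = -254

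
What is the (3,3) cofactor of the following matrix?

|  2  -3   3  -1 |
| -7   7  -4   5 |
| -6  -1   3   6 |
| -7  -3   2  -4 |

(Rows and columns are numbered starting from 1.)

Delete row 3 and column 3; the remaining 3×3 submatrix is [2 -3 -1; -7 7 5; -7 -3 -4].
Its determinant is 93.
The cofactor carries sign (−1)^(3+3) = +1, so C_{3,3} = +(93) = 93.

93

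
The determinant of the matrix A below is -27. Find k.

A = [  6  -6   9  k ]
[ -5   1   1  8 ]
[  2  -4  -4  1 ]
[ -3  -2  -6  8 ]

-5

Expanding along the column containing k, det(A) is linear in k: det(A) = (72)·k + (333).
Set (72)·k + (333) = -27  ⇒  (72)·k = -360  ⇒  k = -5.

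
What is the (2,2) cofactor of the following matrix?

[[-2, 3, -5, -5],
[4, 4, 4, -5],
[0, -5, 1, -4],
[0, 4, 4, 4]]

-40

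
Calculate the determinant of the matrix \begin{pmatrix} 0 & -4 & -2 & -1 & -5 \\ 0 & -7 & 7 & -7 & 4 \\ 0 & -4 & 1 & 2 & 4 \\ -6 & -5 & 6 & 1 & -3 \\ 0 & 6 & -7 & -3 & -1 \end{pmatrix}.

The determinant is -16956.

Expand along column 1 (it has 4 zeros):
  − (-6) · M_41   where M_41 = det([-4 -2 -1 -5; -7 7 -7 4; -4 1 2 4; 6 -7 -3 -1]) = -2826
det = (-1)·(-6)·(-2826) = -16956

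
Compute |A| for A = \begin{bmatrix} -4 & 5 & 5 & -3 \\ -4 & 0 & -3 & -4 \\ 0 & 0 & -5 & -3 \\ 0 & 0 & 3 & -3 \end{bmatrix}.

A is block upper-triangular with a 2×2 block and a 2×2 block on the diagonal, so its determinant equals the product of the determinants of the diagonal blocks.
det of the 2×2 block = 20
det of the 2×2 block = 24
det = (20)·(24) = 480

480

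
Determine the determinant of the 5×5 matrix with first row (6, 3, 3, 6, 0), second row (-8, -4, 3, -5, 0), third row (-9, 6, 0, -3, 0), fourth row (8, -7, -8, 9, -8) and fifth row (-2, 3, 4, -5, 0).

23616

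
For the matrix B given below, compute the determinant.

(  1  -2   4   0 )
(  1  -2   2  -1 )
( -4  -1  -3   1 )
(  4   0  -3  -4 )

-11

Expand along row 1 (it has 1 zero):
  + (1) · M_11   where M_11 = det([-2 2 -1; -1 -3 1; 0 -3 -4]) = -41
  − (-2) · M_12   where M_12 = det([1 2 -1; -4 -3 1; 4 -3 -4]) = -33
  + (4) · M_13   where M_13 = det([1 -2 -1; -4 -1 1; 4 0 -4]) = 24
det = (+1)·(1)·(-41) + (-1)·(-2)·(-33) + (+1)·(4)·(24) = -11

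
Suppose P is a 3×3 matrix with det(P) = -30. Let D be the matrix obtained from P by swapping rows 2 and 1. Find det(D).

30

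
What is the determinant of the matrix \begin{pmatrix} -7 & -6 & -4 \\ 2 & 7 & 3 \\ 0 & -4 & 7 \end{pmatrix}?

-311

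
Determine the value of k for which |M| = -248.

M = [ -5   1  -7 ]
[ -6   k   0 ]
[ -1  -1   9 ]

Expanding along the row containing k, det(M) is linear in k: det(M) = (-52)·k + (12).
Set (-52)·k + (12) = -248  ⇒  (-52)·k = -260  ⇒  k = 5.

k = 5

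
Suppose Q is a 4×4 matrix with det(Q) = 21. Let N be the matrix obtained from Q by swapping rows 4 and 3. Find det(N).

Swapping two rows multiplies the determinant by −1.
det(N) = (-1)·(21) = -21

det(N) = -21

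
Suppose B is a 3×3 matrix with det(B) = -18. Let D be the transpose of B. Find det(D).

The determinant is -18.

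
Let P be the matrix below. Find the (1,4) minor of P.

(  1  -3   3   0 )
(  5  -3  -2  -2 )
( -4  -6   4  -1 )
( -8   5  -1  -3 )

Delete row 1 and column 4; the remaining 3×3 submatrix is [5 -3 -2; -4 -6 4; -8 5 -1].
Its determinant is 174.

174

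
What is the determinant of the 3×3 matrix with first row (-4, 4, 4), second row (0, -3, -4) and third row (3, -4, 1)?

The determinant is 64.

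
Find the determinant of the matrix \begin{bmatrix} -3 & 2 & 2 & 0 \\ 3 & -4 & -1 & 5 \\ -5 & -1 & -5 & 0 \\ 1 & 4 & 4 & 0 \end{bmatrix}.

Expand along column 4 (it has 3 zeros):
  + (5) · M_24   where M_24 = det([-3 2 2; -5 -1 -5; 1 4 4]) = -56
det = (+1)·(5)·(-56) = -280

-280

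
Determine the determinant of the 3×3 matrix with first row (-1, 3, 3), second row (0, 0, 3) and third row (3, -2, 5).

Expand along row 2:
  − 3 · |-1 3; 3 -2| = −3·(2 − 9) = 21

The determinant is 21.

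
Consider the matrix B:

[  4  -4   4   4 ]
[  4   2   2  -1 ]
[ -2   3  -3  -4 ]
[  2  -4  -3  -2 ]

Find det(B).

det(B) = -68

Expand along row 1:
  + (4) · M_11   where M_11 = det([2 2 -1; 3 -3 -4; -4 -3 -2]) = 53
  − (-4) · M_12   where M_12 = det([4 2 -1; -2 -3 -4; 2 -3 -2]) = -60
  + (4) · M_13   where M_13 = det([4 2 -1; -2 3 -4; 2 -4 -2]) = -114
  − (4) · M_14   where M_14 = det([4 2 2; -2 3 -3; 2 -4 -3]) = -104
det = (+1)·(4)·(53) + (-1)·(-4)·(-60) + (+1)·(4)·(-114) + (-1)·(4)·(-104) = -68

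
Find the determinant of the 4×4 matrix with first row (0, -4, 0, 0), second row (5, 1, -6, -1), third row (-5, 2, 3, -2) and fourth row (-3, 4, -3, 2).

Expand along row 1 (it has 3 zeros):
  − (-4) · M_12   where M_12 = det([5 -6 -1; -5 3 -2; -3 -3 2]) = -120
det = (-1)·(-4)·(-120) = -480

-480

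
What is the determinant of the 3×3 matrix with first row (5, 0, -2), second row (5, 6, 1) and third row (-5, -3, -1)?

The determinant is -45.

Expand along row 1:
  + 5 · |6 1; -3 -1| = 5·(-6 − (-3)) = -15
  + (-2) · |5 6; -5 -3| = (-2)·(-15 − (-30)) = -30
Sum: (-15) + (-30) = -45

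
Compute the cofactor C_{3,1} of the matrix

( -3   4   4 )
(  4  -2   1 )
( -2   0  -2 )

12

Delete row 3 and column 1; the remaining 2×2 submatrix is [4 4; -2 1].
Its determinant is 4·1 − 4·(-2) = 12.
The cofactor carries sign (−1)^(3+1) = +1, so C_{3,1} = +(12) = 12.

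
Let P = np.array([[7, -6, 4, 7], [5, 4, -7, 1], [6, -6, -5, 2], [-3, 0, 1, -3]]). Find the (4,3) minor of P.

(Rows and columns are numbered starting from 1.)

-256

Delete row 4 and column 3; the remaining 3×3 submatrix is [7 -6 7; 5 4 1; 6 -6 2].
Its determinant is -256.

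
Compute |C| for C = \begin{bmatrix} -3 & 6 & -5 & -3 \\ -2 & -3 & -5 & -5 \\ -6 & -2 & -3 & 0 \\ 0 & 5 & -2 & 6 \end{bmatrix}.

det(C) = 1641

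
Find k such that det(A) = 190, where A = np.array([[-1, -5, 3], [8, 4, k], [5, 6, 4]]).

2

Expanding along the column containing k, det(A) is linear in k: det(A) = (-19)·k + (228).
Set (-19)·k + (228) = 190  ⇒  (-19)·k = -38  ⇒  k = 2.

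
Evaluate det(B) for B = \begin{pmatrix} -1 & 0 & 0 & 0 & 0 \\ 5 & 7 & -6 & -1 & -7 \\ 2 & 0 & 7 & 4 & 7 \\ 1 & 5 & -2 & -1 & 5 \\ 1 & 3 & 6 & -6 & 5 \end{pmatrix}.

Expand along row 1 (it has 4 zeros):
  + (-1) · M_11   where M_11 = det([7 -6 -1 -7; 0 7 4 7; 5 -2 -1 5; 3 6 -6 5]) = 4002
det = (+1)·(-1)·(4002) = -4002

-4002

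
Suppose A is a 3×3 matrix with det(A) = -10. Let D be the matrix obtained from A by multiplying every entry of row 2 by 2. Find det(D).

-20

Scaling one row by 2 multiplies the determinant by 2.
det(D) = (2)·(-10) = -20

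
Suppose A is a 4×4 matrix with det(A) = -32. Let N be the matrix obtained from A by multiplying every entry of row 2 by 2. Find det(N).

Scaling one row by 2 multiplies the determinant by 2.
det(N) = (2)·(-32) = -64

-64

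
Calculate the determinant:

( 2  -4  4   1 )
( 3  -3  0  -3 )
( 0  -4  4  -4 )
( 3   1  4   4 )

Expand along row 2 (it has 1 zero):
  − (3) · M_21   where M_21 = det([-4 4 1; -4 4 -4; 1 4 4]) = -100
  + (-3) · M_22   where M_22 = det([2 4 1; 0 4 -4; 3 4 4]) = 4
  + (-3) · M_24   where M_24 = det([2 -4 4; 0 -4 4; 3 1 4]) = -40
det = (-1)·(3)·(-100) + (+1)·(-3)·(4) + (+1)·(-3)·(-40) = 408

408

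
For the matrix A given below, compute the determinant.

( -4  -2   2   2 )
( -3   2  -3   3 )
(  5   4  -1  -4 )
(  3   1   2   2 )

-264

Expand along row 1:
  + (-4) · M_11   where M_11 = det([2 -3 3; 4 -1 -4; 1 2 2]) = 75
  − (-2) · M_12   where M_12 = det([-3 -3 3; 5 -1 -4; 3 2 2]) = 87
  + (2) · M_13   where M_13 = det([-3 2 3; 5 4 -4; 3 1 2]) = -101
  − (2) · M_14   where M_14 = det([-3 2 -3; 5 4 -1; 3 1 2]) = -32
det = (+1)·(-4)·(75) + (-1)·(-2)·(87) + (+1)·(2)·(-101) + (-1)·(2)·(-32) = -264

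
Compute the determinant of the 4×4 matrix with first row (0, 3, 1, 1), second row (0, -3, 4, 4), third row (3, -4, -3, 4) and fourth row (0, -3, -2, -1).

The determinant is 45.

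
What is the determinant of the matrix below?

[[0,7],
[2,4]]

det = 0·4 − 7·2 = 0 − 14 = -14

-14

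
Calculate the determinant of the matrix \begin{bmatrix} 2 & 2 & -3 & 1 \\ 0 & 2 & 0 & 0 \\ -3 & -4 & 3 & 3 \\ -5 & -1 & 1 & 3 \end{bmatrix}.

Expand along row 2 (it has 3 zeros):
  + (2) · M_22   where M_22 = det([2 -3 1; -3 3 3; -5 1 3]) = 42
det = (+1)·(2)·(42) = 84

The determinant is 84.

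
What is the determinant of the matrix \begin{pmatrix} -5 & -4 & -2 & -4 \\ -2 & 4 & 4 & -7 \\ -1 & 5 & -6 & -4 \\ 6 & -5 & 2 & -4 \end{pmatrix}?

Expand along row 1:
  + (-5) · M_11   where M_11 = det([4 4 -7; 5 -6 -4; -5 2 -4]) = 428
  − (-4) · M_12   where M_12 = det([-2 4 -7; -1 -6 -4; 6 2 -4]) = -414
  + (-2) · M_13   where M_13 = det([-2 4 -7; -1 5 -4; 6 -5 -4]) = 143
  − (-4) · M_14   where M_14 = det([-2 4 4; -1 5 -6; 6 -5 2]) = -196
det = (+1)·(-5)·(428) + (-1)·(-4)·(-414) + (+1)·(-2)·(143) + (-1)·(-4)·(-196) = -4866

-4866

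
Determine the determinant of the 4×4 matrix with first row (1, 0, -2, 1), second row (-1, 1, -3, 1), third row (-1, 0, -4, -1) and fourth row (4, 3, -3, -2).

Expand along column 2 (it has 2 zeros):
  + (1) · M_22   where M_22 = det([1 -2 1; -1 -4 -1; 4 -3 -2]) = 36
  + (3) · M_42   where M_42 = det([1 -2 1; -1 -3 1; -1 -4 -1]) = 12
det = (+1)·(1)·(36) + (+1)·(3)·(12) = 72

72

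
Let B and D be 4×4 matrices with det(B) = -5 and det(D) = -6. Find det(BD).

det(BD) = 30

det(BD) = det(B)·det(D) = (-5)·(-6) = 30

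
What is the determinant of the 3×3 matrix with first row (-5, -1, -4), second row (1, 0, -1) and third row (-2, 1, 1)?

The determinant is -10.

Expand along column 2:
  − (-1) · |1 -1; -2 1| = −(-1)·(1 − 2) = -1
  − 1 · |-5 -4; 1 -1| = −1·(5 − (-4)) = -9
Sum: (-1) + (-9) = -10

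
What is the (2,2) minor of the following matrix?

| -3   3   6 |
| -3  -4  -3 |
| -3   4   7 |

-3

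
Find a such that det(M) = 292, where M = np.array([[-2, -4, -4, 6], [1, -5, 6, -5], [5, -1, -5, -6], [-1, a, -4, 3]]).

Expanding along the column containing a, det(M) is linear in a: det(M) = (-12)·a + (316).
Set (-12)·a + (316) = 292  ⇒  (-12)·a = -24  ⇒  a = 2.

2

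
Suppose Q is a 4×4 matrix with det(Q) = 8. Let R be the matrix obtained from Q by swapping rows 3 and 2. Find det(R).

The determinant is -8.

Swapping two rows multiplies the determinant by −1.
det(R) = (-1)·(8) = -8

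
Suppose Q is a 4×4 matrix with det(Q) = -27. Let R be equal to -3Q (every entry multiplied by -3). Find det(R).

For a 4×4 matrix, det(-3Q) = (-3)^4·det(Q) = 81·det(Q).
det(R) = (81)·(-27) = -2187

|R| = -2187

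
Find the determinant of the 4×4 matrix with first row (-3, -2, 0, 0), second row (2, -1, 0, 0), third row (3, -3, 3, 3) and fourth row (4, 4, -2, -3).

The matrix is block lower-triangular with a 2×2 block and a 2×2 block on the diagonal, so its determinant equals the product of the determinants of the diagonal blocks.
det of the 2×2 block = 7
det of the 2×2 block = -3
det = (7)·(-3) = -21

-21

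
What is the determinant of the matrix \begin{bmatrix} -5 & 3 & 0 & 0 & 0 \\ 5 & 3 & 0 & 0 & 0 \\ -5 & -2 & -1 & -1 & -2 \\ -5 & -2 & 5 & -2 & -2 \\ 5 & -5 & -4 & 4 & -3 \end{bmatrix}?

The matrix is block lower-triangular with a 2×2 block and a 3×3 block on the diagonal, so its determinant equals the product of the determinants of the diagonal blocks.
det of the 2×2 block = -30
det of the 3×3 block = -61
det = (-30)·(-61) = 1830

The determinant is 1830.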